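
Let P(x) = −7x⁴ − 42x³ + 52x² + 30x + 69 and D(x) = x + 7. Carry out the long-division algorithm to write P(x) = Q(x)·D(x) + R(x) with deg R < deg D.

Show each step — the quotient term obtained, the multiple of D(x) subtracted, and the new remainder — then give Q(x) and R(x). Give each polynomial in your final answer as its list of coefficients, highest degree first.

Step 1: lead(−7x⁴ − 42x³ + 52x² + 30x + 69) ÷ lead(D) = −7x⁴ ÷ x = −7x³. Subtract (−7x³)·D = −7x⁴ − 49x³. Remainder: 7x³ + 52x² + 30x + 69.
Step 2: lead(7x³ + 52x² + 30x + 69) ÷ lead(D) = 7x³ ÷ x = 7x². Subtract (7x²)·D = 7x³ + 49x². Remainder: 3x² + 30x + 69.
Step 3: lead(3x² + 30x + 69) ÷ lead(D) = 3x² ÷ x = 3x. Subtract (3x)·D = 3x² + 21x. Remainder: 9x + 69.
Step 4: lead(9x + 69) ÷ lead(D) = 9x ÷ x = 9. Subtract (9)·D = 9x + 63. Remainder: 6.

Q = [-7, 7, 3, 9]; R = [6]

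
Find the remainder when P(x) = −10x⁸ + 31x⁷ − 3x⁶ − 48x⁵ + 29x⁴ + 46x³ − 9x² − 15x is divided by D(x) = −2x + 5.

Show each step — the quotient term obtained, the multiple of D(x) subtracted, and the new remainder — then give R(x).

Step 1: lead(−10x⁸ + 31x⁷ − 3x⁶ − 48x⁵ + 29x⁴ + 46x³ − 9x² − 15x) ÷ lead(D) = −10x⁸ ÷ −2x = 5x⁷. Subtract (5x⁷)·D = −10x⁸ + 25x⁷. Remainder: 6x⁷ − 3x⁶ − 48x⁵ + 29x⁴ + 46x³ − 9x² − 15x.
Step 2: lead(6x⁷ − 3x⁶ − 48x⁵ + 29x⁴ + 46x³ − 9x² − 15x) ÷ lead(D) = 6x⁷ ÷ −2x = −3x⁶. Subtract (−3x⁶)·D = 6x⁷ − 15x⁶. Remainder: 12x⁶ − 48x⁵ + 29x⁴ + 46x³ − 9x² − 15x.
Step 3: lead(12x⁶ − 48x⁵ + 29x⁴ + 46x³ − 9x² − 15x) ÷ lead(D) = 12x⁶ ÷ −2x = −6x⁵. Subtract (−6x⁵)·D = 12x⁶ − 30x⁵. Remainder: −18x⁵ + 29x⁴ + 46x³ − 9x² − 15x.
Step 4: lead(−18x⁵ + 29x⁴ + 46x³ − 9x² − 15x) ÷ lead(D) = −18x⁵ ÷ −2x = 9x⁴. Subtract (9x⁴)·D = −18x⁵ + 45x⁴. Remainder: −16x⁴ + 46x³ − 9x² − 15x.
Step 5: lead(−16x⁴ + 46x³ − 9x² − 15x) ÷ lead(D) = −16x⁴ ÷ −2x = 8x³. Subtract (8x³)·D = −16x⁴ + 40x³. Remainder: 6x³ − 9x² − 15x.
Step 6: lead(6x³ − 9x² − 15x) ÷ lead(D) = 6x³ ÷ −2x = −3x². Subtract (−3x²)·D = 6x³ − 15x². Remainder: 6x² − 15x.
Step 7: lead(6x² − 15x) ÷ lead(D) = 6x² ÷ −2x = −3x. Subtract (−3x)·D = 6x² − 15x. Remainder: 0.

R(x) = 0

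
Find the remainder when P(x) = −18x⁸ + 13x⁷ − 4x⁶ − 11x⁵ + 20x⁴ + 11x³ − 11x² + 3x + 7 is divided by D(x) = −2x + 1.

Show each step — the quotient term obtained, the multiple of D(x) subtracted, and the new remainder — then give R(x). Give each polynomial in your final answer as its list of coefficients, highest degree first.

Step 1: lead(−18x⁸ + 13x⁷ − 4x⁶ − 11x⁵ + 20x⁴ + 11x³ − 11x² + 3x + 7) ÷ lead(D) = −18x⁸ ÷ −2x = 9x⁷. Subtract (9x⁷)·D = −18x⁸ + 9x⁷. Remainder: 4x⁷ − 4x⁶ − 11x⁵ + 20x⁴ + 11x³ − 11x² + 3x + 7.
Step 2: lead(4x⁷ − 4x⁶ − 11x⁵ + 20x⁴ + 11x³ − 11x² + 3x + 7) ÷ lead(D) = 4x⁷ ÷ −2x = −2x⁶. Subtract (−2x⁶)·D = 4x⁷ − 2x⁶. Remainder: −2x⁶ − 11x⁵ + 20x⁴ + 11x³ − 11x² + 3x + 7.
Step 3: lead(−2x⁶ − 11x⁵ + 20x⁴ + 11x³ − 11x² + 3x + 7) ÷ lead(D) = −2x⁶ ÷ −2x = x⁵. Subtract (x⁵)·D = −2x⁶ + x⁵. Remainder: −12x⁵ + 20x⁴ + 11x³ − 11x² + 3x + 7.
Step 4: lead(−12x⁵ + 20x⁴ + 11x³ − 11x² + 3x + 7) ÷ lead(D) = −12x⁵ ÷ −2x = 6x⁴. Subtract (6x⁴)·D = −12x⁵ + 6x⁴. Remainder: 14x⁴ + 11x³ − 11x² + 3x + 7.
Step 5: lead(14x⁴ + 11x³ − 11x² + 3x + 7) ÷ lead(D) = 14x⁴ ÷ −2x = −7x³. Subtract (−7x³)·D = 14x⁴ − 7x³. Remainder: 18x³ − 11x² + 3x + 7.
Step 6: lead(18x³ − 11x² + 3x + 7) ÷ lead(D) = 18x³ ÷ −2x = −9x². Subtract (−9x²)·D = 18x³ − 9x². Remainder: −2x² + 3x + 7.
Step 7: lead(−2x² + 3x + 7) ÷ lead(D) = −2x² ÷ −2x = x. Subtract (x)·D = −2x² + x. Remainder: 2x + 7.
Step 8: lead(2x + 7) ÷ lead(D) = 2x ÷ −2x = −1. Subtract (−1)·D = 2x − 1. Remainder: 8.

R = [8]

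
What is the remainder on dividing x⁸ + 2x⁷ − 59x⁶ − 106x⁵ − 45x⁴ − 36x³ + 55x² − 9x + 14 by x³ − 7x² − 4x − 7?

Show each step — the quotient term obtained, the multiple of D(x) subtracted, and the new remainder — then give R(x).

Step 1: lead(x⁸ + 2x⁷ − 59x⁶ − 106x⁵ − 45x⁴ − 36x³ + 55x² − 9x + 14) ÷ lead(D) = x⁸ ÷ x³ = x⁵. Subtract (x⁵)·D = x⁸ − 7x⁷ − 4x⁶ − 7x⁵. Remainder: 9x⁷ − 55x⁶ − 99x⁵ − 45x⁴ − 36x³ + 55x² − 9x + 14.
Step 2: lead(9x⁷ − 55x⁶ − 99x⁵ − 45x⁴ − 36x³ + 55x² − 9x + 14) ÷ lead(D) = 9x⁷ ÷ x³ = 9x⁴. Subtract (9x⁴)·D = 9x⁷ − 63x⁶ − 36x⁵ − 63x⁴. Remainder: 8x⁶ − 63x⁵ + 18x⁴ − 36x³ + 55x² − 9x + 14.
Step 3: lead(8x⁶ − 63x⁵ + 18x⁴ − 36x³ + 55x² − 9x + 14) ÷ lead(D) = 8x⁶ ÷ x³ = 8x³. Subtract (8x³)·D = 8x⁶ − 56x⁵ − 32x⁴ − 56x³. Remainder: −7x⁵ + 50x⁴ + 20x³ + 55x² − 9x + 14.
Step 4: lead(−7x⁵ + 50x⁴ + 20x³ + 55x² − 9x + 14) ÷ lead(D) = −7x⁵ ÷ x³ = −7x². Subtract (−7x²)·D = −7x⁵ + 49x⁴ + 28x³ + 49x². Remainder: x⁴ − 8x³ + 6x² − 9x + 14.
Step 5: lead(x⁴ − 8x³ + 6x² − 9x + 14) ÷ lead(D) = x⁴ ÷ x³ = x. Subtract (x)·D = x⁴ − 7x³ − 4x² − 7x. Remainder: −x³ + 10x² − 2x + 14.
Step 6: lead(−x³ + 10x² − 2x + 14) ÷ lead(D) = −x³ ÷ x³ = −1. Subtract (−1)·D = −x³ + 7x² + 4x + 7. Remainder: 3x² − 6x + 7.

R(x) = 3x² − 6x + 7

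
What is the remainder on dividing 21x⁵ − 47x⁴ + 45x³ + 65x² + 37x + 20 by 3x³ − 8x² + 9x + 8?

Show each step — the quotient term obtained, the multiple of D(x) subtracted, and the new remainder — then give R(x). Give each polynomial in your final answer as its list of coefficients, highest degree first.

R = [-2, -5, 4]

Step 1: lead(21x⁵ − 47x⁴ + 45x³ + 65x² + 37x + 20) ÷ lead(D) = 21x⁵ ÷ 3x³ = 7x². Subtract (7x²)·D = 21x⁵ − 56x⁴ + 63x³ + 56x². Remainder: 9x⁴ − 18x³ + 9x² + 37x + 20.
Step 2: lead(9x⁴ − 18x³ + 9x² + 37x + 20) ÷ lead(D) = 9x⁴ ÷ 3x³ = 3x. Subtract (3x)·D = 9x⁴ − 24x³ + 27x² + 24x. Remainder: 6x³ − 18x² + 13x + 20.
Step 3: lead(6x³ − 18x² + 13x + 20) ÷ lead(D) = 6x³ ÷ 3x³ = 2. Subtract (2)·D = 6x³ − 16x² + 18x + 16. Remainder: −2x² − 5x + 4.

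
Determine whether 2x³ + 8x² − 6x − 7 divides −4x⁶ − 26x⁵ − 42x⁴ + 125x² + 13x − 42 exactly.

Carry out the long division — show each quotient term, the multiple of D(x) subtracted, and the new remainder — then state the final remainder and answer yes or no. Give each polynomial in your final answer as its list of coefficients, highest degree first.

Step 1: lead(−4x⁶ − 26x⁵ − 42x⁴ + 125x² + 13x − 42) ÷ lead(D) = −4x⁶ ÷ 2x³ = −2x³. Subtract (−2x³)·D = −4x⁶ − 16x⁵ + 12x⁴ + 14x³. Remainder: −10x⁵ − 54x⁴ − 14x³ + 125x² + 13x − 42.
Step 2: lead(−10x⁵ − 54x⁴ − 14x³ + 125x² + 13x − 42) ÷ lead(D) = −10x⁵ ÷ 2x³ = −5x². Subtract (−5x²)·D = −10x⁵ − 40x⁴ + 30x³ + 35x². Remainder: −14x⁴ − 44x³ + 90x² + 13x − 42.
Step 3: lead(−14x⁴ − 44x³ + 90x² + 13x − 42) ÷ lead(D) = −14x⁴ ÷ 2x³ = −7x. Subtract (−7x)·D = −14x⁴ − 56x³ + 42x² + 49x. Remainder: 12x³ + 48x² − 36x − 42.
Step 4: lead(12x³ + 48x² − 36x − 42) ÷ lead(D) = 12x³ ÷ 2x³ = 6. Subtract (6)·D = 12x³ + 48x² − 36x − 42. Remainder: 0.

R = [0], so D(x) is a factor of P(x). yes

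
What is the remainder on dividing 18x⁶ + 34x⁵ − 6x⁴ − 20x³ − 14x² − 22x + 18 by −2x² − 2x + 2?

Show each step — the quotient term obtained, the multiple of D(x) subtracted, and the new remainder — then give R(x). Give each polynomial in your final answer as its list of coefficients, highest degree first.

R = [-4, 0]

Step 1: lead(18x⁶ + 34x⁵ − 6x⁴ − 20x³ − 14x² − 22x + 18) ÷ lead(D) = 18x⁶ ÷ −2x² = −9x⁴. Subtract (−9x⁴)·D = 18x⁶ + 18x⁵ − 18x⁴. Remainder: 16x⁵ + 12x⁴ − 20x³ − 14x² − 22x + 18.
Step 2: lead(16x⁵ + 12x⁴ − 20x³ − 14x² − 22x + 18) ÷ lead(D) = 16x⁵ ÷ −2x² = −8x³. Subtract (−8x³)·D = 16x⁵ + 16x⁴ − 16x³. Remainder: −4x⁴ − 4x³ − 14x² − 22x + 18.
Step 3: lead(−4x⁴ − 4x³ − 14x² − 22x + 18) ÷ lead(D) = −4x⁴ ÷ −2x² = 2x². Subtract (2x²)·D = −4x⁴ − 4x³ + 4x². Remainder: −18x² − 22x + 18.
Step 4: lead(−18x² − 22x + 18) ÷ lead(D) = −18x² ÷ −2x² = 9. Subtract (9)·D = −18x² − 18x + 18. Remainder: −4x.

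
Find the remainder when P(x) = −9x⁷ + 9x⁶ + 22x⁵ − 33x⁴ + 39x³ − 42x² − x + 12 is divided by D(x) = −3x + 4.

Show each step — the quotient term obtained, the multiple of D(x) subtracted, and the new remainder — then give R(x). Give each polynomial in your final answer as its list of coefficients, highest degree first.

R = [0]

Step 1: lead(−9x⁷ + 9x⁶ + 22x⁵ − 33x⁴ + 39x³ − 42x² − x + 12) ÷ lead(D) = −9x⁷ ÷ −3x = 3x⁶. Subtract (3x⁶)·D = −9x⁷ + 12x⁶. Remainder: −3x⁶ + 22x⁵ − 33x⁴ + 39x³ − 42x² − x + 12.
Step 2: lead(−3x⁶ + 22x⁵ − 33x⁴ + 39x³ − 42x² − x + 12) ÷ lead(D) = −3x⁶ ÷ −3x = x⁵. Subtract (x⁵)·D = −3x⁶ + 4x⁵. Remainder: 18x⁵ − 33x⁴ + 39x³ − 42x² − x + 12.
Step 3: lead(18x⁵ − 33x⁴ + 39x³ − 42x² − x + 12) ÷ lead(D) = 18x⁵ ÷ −3x = −6x⁴. Subtract (−6x⁴)·D = 18x⁵ − 24x⁴. Remainder: −9x⁴ + 39x³ − 42x² − x + 12.
Step 4: lead(−9x⁴ + 39x³ − 42x² − x + 12) ÷ lead(D) = −9x⁴ ÷ −3x = 3x³. Subtract (3x³)·D = −9x⁴ + 12x³. Remainder: 27x³ − 42x² − x + 12.
Step 5: lead(27x³ − 42x² − x + 12) ÷ lead(D) = 27x³ ÷ −3x = −9x². Subtract (−9x²)·D = 27x³ − 36x². Remainder: −6x² − x + 12.
Step 6: lead(−6x² − x + 12) ÷ lead(D) = −6x² ÷ −3x = 2x. Subtract (2x)·D = −6x² + 8x. Remainder: −9x + 12.
Step 7: lead(−9x + 12) ÷ lead(D) = −9x ÷ −3x = 3. Subtract (3)·D = −9x + 12. Remainder: 0.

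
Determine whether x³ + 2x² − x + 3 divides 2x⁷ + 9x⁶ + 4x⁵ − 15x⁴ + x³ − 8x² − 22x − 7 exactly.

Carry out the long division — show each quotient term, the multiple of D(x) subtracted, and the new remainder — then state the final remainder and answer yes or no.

Step 1: lead(2x⁷ + 9x⁶ + 4x⁵ − 15x⁴ + x³ − 8x² − 22x − 7) ÷ lead(D) = 2x⁷ ÷ x³ = 2x⁴. Subtract (2x⁴)·D = 2x⁷ + 4x⁶ − 2x⁵ + 6x⁴. Remainder: 5x⁶ + 6x⁵ − 21x⁴ + x³ − 8x² − 22x − 7.
Step 2: lead(5x⁶ + 6x⁵ − 21x⁴ + x³ − 8x² − 22x − 7) ÷ lead(D) = 5x⁶ ÷ x³ = 5x³. Subtract (5x³)·D = 5x⁶ + 10x⁵ − 5x⁴ + 15x³. Remainder: −4x⁵ − 16x⁴ − 14x³ − 8x² − 22x − 7.
Step 3: lead(−4x⁵ − 16x⁴ − 14x³ − 8x² − 22x − 7) ÷ lead(D) = −4x⁵ ÷ x³ = −4x². Subtract (−4x²)·D = −4x⁵ − 8x⁴ + 4x³ − 12x². Remainder: −8x⁴ − 18x³ + 4x² − 22x − 7.
Step 4: lead(−8x⁴ − 18x³ + 4x² − 22x − 7) ÷ lead(D) = −8x⁴ ÷ x³ = −8x. Subtract (−8x)·D = −8x⁴ − 16x³ + 8x² − 24x. Remainder: −2x³ − 4x² + 2x − 7.
Step 5: lead(−2x³ − 4x² + 2x − 7) ÷ lead(D) = −2x³ ÷ x³ = −2. Subtract (−2)·D = −2x³ − 4x² + 2x − 6. Remainder: −1.

R(x) = −1, so D(x) is not a factor of P(x). no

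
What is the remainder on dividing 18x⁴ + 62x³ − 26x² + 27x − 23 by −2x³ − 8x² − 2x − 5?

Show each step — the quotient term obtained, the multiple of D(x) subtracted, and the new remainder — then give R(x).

R(x) = −4x² − 8x + 2

Step 1: lead(18x⁴ + 62x³ − 26x² + 27x − 23) ÷ lead(D) = 18x⁴ ÷ −2x³ = −9x. Subtract (−9x)·D = 18x⁴ + 72x³ + 18x² + 45x. Remainder: −10x³ − 44x² − 18x − 23.
Step 2: lead(−10x³ − 44x² − 18x − 23) ÷ lead(D) = −10x³ ÷ −2x³ = 5. Subtract (5)·D = −10x³ − 40x² − 10x − 25. Remainder: −4x² − 8x + 2.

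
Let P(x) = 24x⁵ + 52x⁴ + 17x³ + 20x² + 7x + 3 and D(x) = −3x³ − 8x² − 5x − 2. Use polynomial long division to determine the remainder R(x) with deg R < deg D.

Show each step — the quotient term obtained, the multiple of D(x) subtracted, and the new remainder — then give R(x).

R(x) = −3

Step 1: lead(24x⁵ + 52x⁴ + 17x³ + 20x² + 7x + 3) ÷ lead(D) = 24x⁵ ÷ −3x³ = −8x². Subtract (−8x²)·D = 24x⁵ + 64x⁴ + 40x³ + 16x². Remainder: −12x⁴ − 23x³ + 4x² + 7x + 3.
Step 2: lead(−12x⁴ − 23x³ + 4x² + 7x + 3) ÷ lead(D) = −12x⁴ ÷ −3x³ = 4x. Subtract (4x)·D = −12x⁴ − 32x³ − 20x² − 8x. Remainder: 9x³ + 24x² + 15x + 3.
Step 3: lead(9x³ + 24x² + 15x + 3) ÷ lead(D) = 9x³ ÷ −3x³ = −3. Subtract (−3)·D = 9x³ + 24x² + 15x + 6. Remainder: −3.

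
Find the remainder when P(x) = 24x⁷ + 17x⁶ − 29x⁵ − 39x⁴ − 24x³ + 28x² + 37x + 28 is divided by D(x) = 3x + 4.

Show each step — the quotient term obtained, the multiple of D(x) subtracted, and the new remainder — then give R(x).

R(x) = 0

Step 1: lead(24x⁷ + 17x⁶ − 29x⁵ − 39x⁴ − 24x³ + 28x² + 37x + 28) ÷ lead(D) = 24x⁷ ÷ 3x = 8x⁶. Subtract (8x⁶)·D = 24x⁷ + 32x⁶. Remainder: −15x⁶ − 29x⁵ − 39x⁴ − 24x³ + 28x² + 37x + 28.
Step 2: lead(−15x⁶ − 29x⁵ − 39x⁴ − 24x³ + 28x² + 37x + 28) ÷ lead(D) = −15x⁶ ÷ 3x = −5x⁵. Subtract (−5x⁵)·D = −15x⁶ − 20x⁵. Remainder: −9x⁵ − 39x⁴ − 24x³ + 28x² + 37x + 28.
Step 3: lead(−9x⁵ − 39x⁴ − 24x³ + 28x² + 37x + 28) ÷ lead(D) = −9x⁵ ÷ 3x = −3x⁴. Subtract (−3x⁴)·D = −9x⁵ − 12x⁴. Remainder: −27x⁴ − 24x³ + 28x² + 37x + 28.
Step 4: lead(−27x⁴ − 24x³ + 28x² + 37x + 28) ÷ lead(D) = −27x⁴ ÷ 3x = −9x³. Subtract (−9x³)·D = −27x⁴ − 36x³. Remainder: 12x³ + 28x² + 37x + 28.
Step 5: lead(12x³ + 28x² + 37x + 28) ÷ lead(D) = 12x³ ÷ 3x = 4x². Subtract (4x²)·D = 12x³ + 16x². Remainder: 12x² + 37x + 28.
Step 6: lead(12x² + 37x + 28) ÷ lead(D) = 12x² ÷ 3x = 4x. Subtract (4x)·D = 12x² + 16x. Remainder: 21x + 28.
Step 7: lead(21x + 28) ÷ lead(D) = 21x ÷ 3x = 7. Subtract (7)·D = 21x + 28. Remainder: 0.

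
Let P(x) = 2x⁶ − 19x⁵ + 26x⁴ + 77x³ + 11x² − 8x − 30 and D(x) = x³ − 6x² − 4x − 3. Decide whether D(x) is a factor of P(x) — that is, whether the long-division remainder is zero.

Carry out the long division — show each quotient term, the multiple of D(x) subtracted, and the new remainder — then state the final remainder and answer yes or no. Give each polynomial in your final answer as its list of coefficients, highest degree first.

R = [-4, -9], so D(x) is not a factor of P(x). no

Step 1: lead(2x⁶ − 19x⁵ + 26x⁴ + 77x³ + 11x² − 8x − 30) ÷ lead(D) = 2x⁶ ÷ x³ = 2x³. Subtract (2x³)·D = 2x⁶ − 12x⁵ − 8x⁴ − 6x³. Remainder: −7x⁵ + 34x⁴ + 83x³ + 11x² − 8x − 30.
Step 2: lead(−7x⁵ + 34x⁴ + 83x³ + 11x² − 8x − 30) ÷ lead(D) = −7x⁵ ÷ x³ = −7x². Subtract (−7x²)·D = −7x⁵ + 42x⁴ + 28x³ + 21x². Remainder: −8x⁴ + 55x³ − 10x² − 8x − 30.
Step 3: lead(−8x⁴ + 55x³ − 10x² − 8x − 30) ÷ lead(D) = −8x⁴ ÷ x³ = −8x. Subtract (−8x)·D = −8x⁴ + 48x³ + 32x² + 24x. Remainder: 7x³ − 42x² − 32x − 30.
Step 4: lead(7x³ − 42x² − 32x − 30) ÷ lead(D) = 7x³ ÷ x³ = 7. Subtract (7)·D = 7x³ − 42x² − 28x − 21. Remainder: −4x − 9.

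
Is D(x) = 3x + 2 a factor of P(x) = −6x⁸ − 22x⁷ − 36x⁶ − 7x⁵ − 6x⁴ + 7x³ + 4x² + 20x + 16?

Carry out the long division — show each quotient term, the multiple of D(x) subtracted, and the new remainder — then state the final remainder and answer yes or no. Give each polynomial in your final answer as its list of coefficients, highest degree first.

Step 1: lead(−6x⁸ − 22x⁷ − 36x⁶ − 7x⁵ − 6x⁴ + 7x³ + 4x² + 20x + 16) ÷ lead(D) = −6x⁸ ÷ 3x = −2x⁷. Subtract (−2x⁷)·D = −6x⁸ − 4x⁷. Remainder: −18x⁷ − 36x⁶ − 7x⁵ − 6x⁴ + 7x³ + 4x² + 20x + 16.
Step 2: lead(−18x⁷ − 36x⁶ − 7x⁵ − 6x⁴ + 7x³ + 4x² + 20x + 16) ÷ lead(D) = −18x⁷ ÷ 3x = −6x⁶. Subtract (−6x⁶)·D = −18x⁷ − 12x⁶. Remainder: −24x⁶ − 7x⁵ − 6x⁴ + 7x³ + 4x² + 20x + 16.
Step 3: lead(−24x⁶ − 7x⁵ − 6x⁴ + 7x³ + 4x² + 20x + 16) ÷ lead(D) = −24x⁶ ÷ 3x = −8x⁵. Subtract (−8x⁵)·D = −24x⁶ − 16x⁵. Remainder: 9x⁵ − 6x⁴ + 7x³ + 4x² + 20x + 16.
Step 4: lead(9x⁵ − 6x⁴ + 7x³ + 4x² + 20x + 16) ÷ lead(D) = 9x⁵ ÷ 3x = 3x⁴. Subtract (3x⁴)·D = 9x⁵ + 6x⁴. Remainder: −12x⁴ + 7x³ + 4x² + 20x + 16.
Step 5: lead(−12x⁴ + 7x³ + 4x² + 20x + 16) ÷ lead(D) = −12x⁴ ÷ 3x = −4x³. Subtract (−4x³)·D = −12x⁴ − 8x³. Remainder: 15x³ + 4x² + 20x + 16.
Step 6: lead(15x³ + 4x² + 20x + 16) ÷ lead(D) = 15x³ ÷ 3x = 5x². Subtract (5x²)·D = 15x³ + 10x². Remainder: −6x² + 20x + 16.
Step 7: lead(−6x² + 20x + 16) ÷ lead(D) = −6x² ÷ 3x = −2x. Subtract (−2x)·D = −6x² − 4x. Remainder: 24x + 16.
Step 8: lead(24x + 16) ÷ lead(D) = 24x ÷ 3x = 8. Subtract (8)·D = 24x + 16. Remainder: 0.

R = [0], so D(x) is a factor of P(x). yes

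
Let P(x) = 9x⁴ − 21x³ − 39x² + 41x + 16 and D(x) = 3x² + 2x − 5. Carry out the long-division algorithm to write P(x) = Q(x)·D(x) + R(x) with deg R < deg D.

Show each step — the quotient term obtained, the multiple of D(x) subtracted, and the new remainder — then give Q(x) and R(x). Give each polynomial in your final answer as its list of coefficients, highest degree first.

Q = [3, -9, -2]; R = [6]

Step 1: lead(9x⁴ − 21x³ − 39x² + 41x + 16) ÷ lead(D) = 9x⁴ ÷ 3x² = 3x². Subtract (3x²)·D = 9x⁴ + 6x³ − 15x². Remainder: −27x³ − 24x² + 41x + 16.
Step 2: lead(−27x³ − 24x² + 41x + 16) ÷ lead(D) = −27x³ ÷ 3x² = −9x. Subtract (−9x)·D = −27x³ − 18x² + 45x. Remainder: −6x² − 4x + 16.
Step 3: lead(−6x² − 4x + 16) ÷ lead(D) = −6x² ÷ 3x² = −2. Subtract (−2)·D = −6x² − 4x + 10. Remainder: 6.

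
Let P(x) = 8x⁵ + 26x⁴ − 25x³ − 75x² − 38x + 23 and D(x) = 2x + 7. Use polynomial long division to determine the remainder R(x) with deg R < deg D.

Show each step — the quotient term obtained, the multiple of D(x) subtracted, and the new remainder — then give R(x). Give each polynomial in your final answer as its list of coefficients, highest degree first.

Step 1: lead(8x⁵ + 26x⁴ − 25x³ − 75x² − 38x + 23) ÷ lead(D) = 8x⁵ ÷ 2x = 4x⁴. Subtract (4x⁴)·D = 8x⁵ + 28x⁴. Remainder: −2x⁴ − 25x³ − 75x² − 38x + 23.
Step 2: lead(−2x⁴ − 25x³ − 75x² − 38x + 23) ÷ lead(D) = −2x⁴ ÷ 2x = −x³. Subtract (−x³)·D = −2x⁴ − 7x³. Remainder: −18x³ − 75x² − 38x + 23.
Step 3: lead(−18x³ − 75x² − 38x + 23) ÷ lead(D) = −18x³ ÷ 2x = −9x². Subtract (−9x²)·D = −18x³ − 63x². Remainder: −12x² − 38x + 23.
Step 4: lead(−12x² − 38x + 23) ÷ lead(D) = −12x² ÷ 2x = −6x. Subtract (−6x)·D = −12x² − 42x. Remainder: 4x + 23.
Step 5: lead(4x + 23) ÷ lead(D) = 4x ÷ 2x = 2. Subtract (2)·D = 4x + 14. Remainder: 9.

R = [9]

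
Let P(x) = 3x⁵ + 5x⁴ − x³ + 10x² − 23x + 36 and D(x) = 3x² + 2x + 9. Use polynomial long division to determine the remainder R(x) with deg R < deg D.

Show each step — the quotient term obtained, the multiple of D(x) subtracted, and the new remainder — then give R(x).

R(x) = 7x + 9

Step 1: lead(3x⁵ + 5x⁴ − x³ + 10x² − 23x + 36) ÷ lead(D) = 3x⁵ ÷ 3x² = x³. Subtract (x³)·D = 3x⁵ + 2x⁴ + 9x³. Remainder: 3x⁴ − 10x³ + 10x² − 23x + 36.
Step 2: lead(3x⁴ − 10x³ + 10x² − 23x + 36) ÷ lead(D) = 3x⁴ ÷ 3x² = x². Subtract (x²)·D = 3x⁴ + 2x³ + 9x². Remainder: −12x³ + x² − 23x + 36.
Step 3: lead(−12x³ + x² − 23x + 36) ÷ lead(D) = −12x³ ÷ 3x² = −4x. Subtract (−4x)·D = −12x³ − 8x² − 36x. Remainder: 9x² + 13x + 36.
Step 4: lead(9x² + 13x + 36) ÷ lead(D) = 9x² ÷ 3x² = 3. Subtract (3)·D = 9x² + 6x + 27. Remainder: 7x + 9.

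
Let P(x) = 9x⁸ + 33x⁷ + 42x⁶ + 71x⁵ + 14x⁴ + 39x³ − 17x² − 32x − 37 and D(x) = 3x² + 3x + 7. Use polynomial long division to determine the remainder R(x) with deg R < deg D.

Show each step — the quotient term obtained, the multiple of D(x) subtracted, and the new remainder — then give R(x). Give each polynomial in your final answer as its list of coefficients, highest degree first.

Step 1: lead(9x⁸ + 33x⁷ + 42x⁶ + 71x⁵ + 14x⁴ + 39x³ − 17x² − 32x − 37) ÷ lead(D) = 9x⁸ ÷ 3x² = 3x⁶. Subtract (3x⁶)·D = 9x⁸ + 9x⁷ + 21x⁶. Remainder: 24x⁷ + 21x⁶ + 71x⁵ + 14x⁴ + 39x³ − 17x² − 32x − 37.
Step 2: lead(24x⁷ + 21x⁶ + 71x⁵ + 14x⁴ + 39x³ − 17x² − 32x − 37) ÷ lead(D) = 24x⁷ ÷ 3x² = 8x⁵. Subtract (8x⁵)·D = 24x⁷ + 24x⁶ + 56x⁵. Remainder: −3x⁶ + 15x⁵ + 14x⁴ + 39x³ − 17x² − 32x − 37.
Step 3: lead(−3x⁶ + 15x⁵ + 14x⁴ + 39x³ − 17x² − 32x − 37) ÷ lead(D) = −3x⁶ ÷ 3x² = −x⁴. Subtract (−x⁴)·D = −3x⁶ − 3x⁵ − 7x⁴. Remainder: 18x⁵ + 21x⁴ + 39x³ − 17x² − 32x − 37.
Step 4: lead(18x⁵ + 21x⁴ + 39x³ − 17x² − 32x − 37) ÷ lead(D) = 18x⁵ ÷ 3x² = 6x³. Subtract (6x³)·D = 18x⁵ + 18x⁴ + 42x³. Remainder: 3x⁴ − 3x³ − 17x² − 32x − 37.
Step 5: lead(3x⁴ − 3x³ − 17x² − 32x − 37) ÷ lead(D) = 3x⁴ ÷ 3x² = x². Subtract (x²)·D = 3x⁴ + 3x³ + 7x². Remainder: −6x³ − 24x² − 32x − 37.
Step 6: lead(−6x³ − 24x² − 32x − 37) ÷ lead(D) = −6x³ ÷ 3x² = −2x. Subtract (−2x)·D = −6x³ − 6x² − 14x. Remainder: −18x² − 18x − 37.
Step 7: lead(−18x² − 18x − 37) ÷ lead(D) = −18x² ÷ 3x² = −6. Subtract (−6)·D = −18x² − 18x − 42. Remainder: 5.

R = [5]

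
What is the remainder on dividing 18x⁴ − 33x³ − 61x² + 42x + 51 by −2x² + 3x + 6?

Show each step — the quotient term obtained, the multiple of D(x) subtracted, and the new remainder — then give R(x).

R(x) = 3

Step 1: lead(18x⁴ − 33x³ − 61x² + 42x + 51) ÷ lead(D) = 18x⁴ ÷ −2x² = −9x². Subtract (−9x²)·D = 18x⁴ − 27x³ − 54x². Remainder: −6x³ − 7x² + 42x + 51.
Step 2: lead(−6x³ − 7x² + 42x + 51) ÷ lead(D) = −6x³ ÷ −2x² = 3x. Subtract (3x)·D = −6x³ + 9x² + 18x. Remainder: −16x² + 24x + 51.
Step 3: lead(−16x² + 24x + 51) ÷ lead(D) = −16x² ÷ −2x² = 8. Subtract (8)·D = −16x² + 24x + 48. Remainder: 3.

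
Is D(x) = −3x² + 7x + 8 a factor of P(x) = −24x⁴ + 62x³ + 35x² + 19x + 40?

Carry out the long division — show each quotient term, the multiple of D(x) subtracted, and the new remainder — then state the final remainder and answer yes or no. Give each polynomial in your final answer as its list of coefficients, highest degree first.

Step 1: lead(−24x⁴ + 62x³ + 35x² + 19x + 40) ÷ lead(D) = −24x⁴ ÷ −3x² = 8x². Subtract (8x²)·D = −24x⁴ + 56x³ + 64x². Remainder: 6x³ − 29x² + 19x + 40.
Step 2: lead(6x³ − 29x² + 19x + 40) ÷ lead(D) = 6x³ ÷ −3x² = −2x. Subtract (−2x)·D = 6x³ − 14x² − 16x. Remainder: −15x² + 35x + 40.
Step 3: lead(−15x² + 35x + 40) ÷ lead(D) = −15x² ÷ −3x² = 5. Subtract (5)·D = −15x² + 35x + 40. Remainder: 0.

R = [0], so D(x) is a factor of P(x). yes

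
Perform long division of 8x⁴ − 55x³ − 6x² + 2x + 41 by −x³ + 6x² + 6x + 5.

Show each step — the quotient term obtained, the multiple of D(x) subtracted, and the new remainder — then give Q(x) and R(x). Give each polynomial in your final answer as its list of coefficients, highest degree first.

Step 1: lead(8x⁴ − 55x³ − 6x² + 2x + 41) ÷ lead(D) = 8x⁴ ÷ −x³ = −8x. Subtract (−8x)·D = 8x⁴ − 48x³ − 48x² − 40x. Remainder: −7x³ + 42x² + 42x + 41.
Step 2: lead(−7x³ + 42x² + 42x + 41) ÷ lead(D) = −7x³ ÷ −x³ = 7. Subtract (7)·D = −7x³ + 42x² + 42x + 35. Remainder: 6.

Q = [-8, 7]; R = [6]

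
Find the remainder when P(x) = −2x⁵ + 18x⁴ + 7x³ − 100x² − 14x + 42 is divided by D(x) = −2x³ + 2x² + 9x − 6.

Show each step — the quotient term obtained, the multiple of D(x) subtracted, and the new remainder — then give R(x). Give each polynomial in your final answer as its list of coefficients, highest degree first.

Step 1: lead(−2x⁵ + 18x⁴ + 7x³ − 100x² − 14x + 42) ÷ lead(D) = −2x⁵ ÷ −2x³ = x². Subtract (x²)·D = −2x⁵ + 2x⁴ + 9x³ − 6x². Remainder: 16x⁴ − 2x³ − 94x² − 14x + 42.
Step 2: lead(16x⁴ − 2x³ − 94x² − 14x + 42) ÷ lead(D) = 16x⁴ ÷ −2x³ = −8x. Subtract (−8x)·D = 16x⁴ − 16x³ − 72x² + 48x. Remainder: 14x³ − 22x² − 62x + 42.
Step 3: lead(14x³ − 22x² − 62x + 42) ÷ lead(D) = 14x³ ÷ −2x³ = −7. Subtract (−7)·D = 14x³ − 14x² − 63x + 42. Remainder: −8x² + x.

R = [-8, 1, 0]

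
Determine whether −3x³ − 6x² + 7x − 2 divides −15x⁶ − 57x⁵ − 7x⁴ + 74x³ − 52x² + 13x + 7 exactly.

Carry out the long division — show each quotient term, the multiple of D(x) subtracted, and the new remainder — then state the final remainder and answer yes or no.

Step 1: lead(−15x⁶ − 57x⁵ − 7x⁴ + 74x³ − 52x² + 13x + 7) ÷ lead(D) = −15x⁶ ÷ −3x³ = 5x³. Subtract (5x³)·D = −15x⁶ − 30x⁵ + 35x⁴ − 10x³. Remainder: −27x⁵ − 42x⁴ + 84x³ − 52x² + 13x + 7.
Step 2: lead(−27x⁵ − 42x⁴ + 84x³ − 52x² + 13x + 7) ÷ lead(D) = −27x⁵ ÷ −3x³ = 9x². Subtract (9x²)·D = −27x⁵ − 54x⁴ + 63x³ − 18x². Remainder: 12x⁴ + 21x³ − 34x² + 13x + 7.
Step 3: lead(12x⁴ + 21x³ − 34x² + 13x + 7) ÷ lead(D) = 12x⁴ ÷ −3x³ = −4x. Subtract (−4x)·D = 12x⁴ + 24x³ − 28x² + 8x. Remainder: −3x³ − 6x² + 5x + 7.
Step 4: lead(−3x³ − 6x² + 5x + 7) ÷ lead(D) = −3x³ ÷ −3x³ = 1. Subtract (1)·D = −3x³ − 6x² + 7x − 2. Remainder: −2x + 9.

R(x) = −2x + 9, so D(x) is not a factor of P(x). no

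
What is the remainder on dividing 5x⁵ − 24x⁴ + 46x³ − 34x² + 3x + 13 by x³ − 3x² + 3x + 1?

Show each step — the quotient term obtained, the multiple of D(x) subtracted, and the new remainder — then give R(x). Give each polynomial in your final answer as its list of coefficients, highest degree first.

R = [9]

Step 1: lead(5x⁵ − 24x⁴ + 46x³ − 34x² + 3x + 13) ÷ lead(D) = 5x⁵ ÷ x³ = 5x². Subtract (5x²)·D = 5x⁵ − 15x⁴ + 15x³ + 5x². Remainder: −9x⁴ + 31x³ − 39x² + 3x + 13.
Step 2: lead(−9x⁴ + 31x³ − 39x² + 3x + 13) ÷ lead(D) = −9x⁴ ÷ x³ = −9x. Subtract (−9x)·D = −9x⁴ + 27x³ − 27x² − 9x. Remainder: 4x³ − 12x² + 12x + 13.
Step 3: lead(4x³ − 12x² + 12x + 13) ÷ lead(D) = 4x³ ÷ x³ = 4. Subtract (4)·D = 4x³ − 12x² + 12x + 4. Remainder: 9.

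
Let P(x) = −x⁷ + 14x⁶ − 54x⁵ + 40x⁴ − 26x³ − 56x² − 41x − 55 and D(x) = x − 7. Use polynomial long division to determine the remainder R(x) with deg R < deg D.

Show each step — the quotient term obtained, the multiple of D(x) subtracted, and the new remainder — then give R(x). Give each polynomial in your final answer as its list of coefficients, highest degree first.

Step 1: lead(−x⁷ + 14x⁶ − 54x⁵ + 40x⁴ − 26x³ − 56x² − 41x − 55) ÷ lead(D) = −x⁷ ÷ x = −x⁶. Subtract (−x⁶)·D = −x⁷ + 7x⁶. Remainder: 7x⁶ − 54x⁵ + 40x⁴ − 26x³ − 56x² − 41x − 55.
Step 2: lead(7x⁶ − 54x⁵ + 40x⁴ − 26x³ − 56x² − 41x − 55) ÷ lead(D) = 7x⁶ ÷ x = 7x⁵. Subtract (7x⁵)·D = 7x⁶ − 49x⁵. Remainder: −5x⁵ + 40x⁴ − 26x³ − 56x² − 41x − 55.
Step 3: lead(−5x⁵ + 40x⁴ − 26x³ − 56x² − 41x − 55) ÷ lead(D) = −5x⁵ ÷ x = −5x⁴. Subtract (−5x⁴)·D = −5x⁵ + 35x⁴. Remainder: 5x⁴ − 26x³ − 56x² − 41x − 55.
Step 4: lead(5x⁴ − 26x³ − 56x² − 41x − 55) ÷ lead(D) = 5x⁴ ÷ x = 5x³. Subtract (5x³)·D = 5x⁴ − 35x³. Remainder: 9x³ − 56x² − 41x − 55.
Step 5: lead(9x³ − 56x² − 41x − 55) ÷ lead(D) = 9x³ ÷ x = 9x². Subtract (9x²)·D = 9x³ − 63x². Remainder: 7x² − 41x − 55.
Step 6: lead(7x² − 41x − 55) ÷ lead(D) = 7x² ÷ x = 7x. Subtract (7x)·D = 7x² − 49x. Remainder: 8x − 55.
Step 7: lead(8x − 55) ÷ lead(D) = 8x ÷ x = 8. Subtract (8)·D = 8x − 56. Remainder: 1.

R = [1]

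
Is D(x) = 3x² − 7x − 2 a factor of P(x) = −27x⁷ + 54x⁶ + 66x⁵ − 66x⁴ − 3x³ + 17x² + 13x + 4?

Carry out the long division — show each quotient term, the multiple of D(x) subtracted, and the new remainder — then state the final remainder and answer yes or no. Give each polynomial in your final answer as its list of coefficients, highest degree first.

Step 1: lead(−27x⁷ + 54x⁶ + 66x⁵ − 66x⁴ − 3x³ + 17x² + 13x + 4) ÷ lead(D) = −27x⁷ ÷ 3x² = −9x⁵. Subtract (−9x⁵)·D = −27x⁷ + 63x⁶ + 18x⁵. Remainder: −9x⁶ + 48x⁵ − 66x⁴ − 3x³ + 17x² + 13x + 4.
Step 2: lead(−9x⁶ + 48x⁵ − 66x⁴ − 3x³ + 17x² + 13x + 4) ÷ lead(D) = −9x⁶ ÷ 3x² = −3x⁴. Subtract (−3x⁴)·D = −9x⁶ + 21x⁵ + 6x⁴. Remainder: 27x⁵ − 72x⁴ − 3x³ + 17x² + 13x + 4.
Step 3: lead(27x⁵ − 72x⁴ − 3x³ + 17x² + 13x + 4) ÷ lead(D) = 27x⁵ ÷ 3x² = 9x³. Subtract (9x³)·D = 27x⁵ − 63x⁴ − 18x³. Remainder: −9x⁴ + 15x³ + 17x² + 13x + 4.
Step 4: lead(−9x⁴ + 15x³ + 17x² + 13x + 4) ÷ lead(D) = −9x⁴ ÷ 3x² = −3x². Subtract (−3x²)·D = −9x⁴ + 21x³ + 6x². Remainder: −6x³ + 11x² + 13x + 4.
Step 5: lead(−6x³ + 11x² + 13x + 4) ÷ lead(D) = −6x³ ÷ 3x² = −2x. Subtract (−2x)·D = −6x³ + 14x² + 4x. Remainder: −3x² + 9x + 4.
Step 6: lead(−3x² + 9x + 4) ÷ lead(D) = −3x² ÷ 3x² = −1. Subtract (−1)·D = −3x² + 7x + 2. Remainder: 2x + 2.

R = [2, 2], so D(x) is not a factor of P(x). no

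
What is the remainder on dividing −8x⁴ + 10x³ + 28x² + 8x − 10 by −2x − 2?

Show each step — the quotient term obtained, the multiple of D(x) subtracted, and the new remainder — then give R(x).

R(x) = −8

Step 1: lead(−8x⁴ + 10x³ + 28x² + 8x − 10) ÷ lead(D) = −8x⁴ ÷ −2x = 4x³. Subtract (4x³)·D = −8x⁴ − 8x³. Remainder: 18x³ + 28x² + 8x − 10.
Step 2: lead(18x³ + 28x² + 8x − 10) ÷ lead(D) = 18x³ ÷ −2x = −9x². Subtract (−9x²)·D = 18x³ + 18x². Remainder: 10x² + 8x − 10.
Step 3: lead(10x² + 8x − 10) ÷ lead(D) = 10x² ÷ −2x = −5x. Subtract (−5x)·D = 10x² + 10x. Remainder: −2x − 10.
Step 4: lead(−2x − 10) ÷ lead(D) = −2x ÷ −2x = 1. Subtract (1)·D = −2x − 2. Remainder: −8.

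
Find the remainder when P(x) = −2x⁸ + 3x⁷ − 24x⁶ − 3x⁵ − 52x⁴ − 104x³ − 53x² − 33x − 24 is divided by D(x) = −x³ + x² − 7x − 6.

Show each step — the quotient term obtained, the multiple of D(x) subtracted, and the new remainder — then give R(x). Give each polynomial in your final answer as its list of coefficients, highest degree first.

R = [-6]

Step 1: lead(−2x⁸ + 3x⁷ − 24x⁶ − 3x⁵ − 52x⁴ − 104x³ − 53x² − 33x − 24) ÷ lead(D) = −2x⁸ ÷ −x³ = 2x⁵. Subtract (2x⁵)·D = −2x⁸ + 2x⁷ − 14x⁶ − 12x⁵. Remainder: x⁷ − 10x⁶ + 9x⁵ − 52x⁴ − 104x³ − 53x² − 33x − 24.
Step 2: lead(x⁷ − 10x⁶ + 9x⁵ − 52x⁴ − 104x³ − 53x² − 33x − 24) ÷ lead(D) = x⁷ ÷ −x³ = −x⁴. Subtract (−x⁴)·D = x⁷ − x⁶ + 7x⁵ + 6x⁴. Remainder: −9x⁶ + 2x⁵ − 58x⁴ − 104x³ − 53x² − 33x − 24.
Step 3: lead(−9x⁶ + 2x⁵ − 58x⁴ − 104x³ − 53x² − 33x − 24) ÷ lead(D) = −9x⁶ ÷ −x³ = 9x³. Subtract (9x³)·D = −9x⁶ + 9x⁵ − 63x⁴ − 54x³. Remainder: −7x⁵ + 5x⁴ − 50x³ − 53x² − 33x − 24.
Step 4: lead(−7x⁵ + 5x⁴ − 50x³ − 53x² − 33x − 24) ÷ lead(D) = −7x⁵ ÷ −x³ = 7x². Subtract (7x²)·D = −7x⁵ + 7x⁴ − 49x³ − 42x². Remainder: −2x⁴ − x³ − 11x² − 33x − 24.
Step 5: lead(−2x⁴ − x³ − 11x² − 33x − 24) ÷ lead(D) = −2x⁴ ÷ −x³ = 2x. Subtract (2x)·D = −2x⁴ + 2x³ − 14x² − 12x. Remainder: −3x³ + 3x² − 21x − 24.
Step 6: lead(−3x³ + 3x² − 21x − 24) ÷ lead(D) = −3x³ ÷ −x³ = 3. Subtract (3)·D = −3x³ + 3x² − 21x − 18. Remainder: −6.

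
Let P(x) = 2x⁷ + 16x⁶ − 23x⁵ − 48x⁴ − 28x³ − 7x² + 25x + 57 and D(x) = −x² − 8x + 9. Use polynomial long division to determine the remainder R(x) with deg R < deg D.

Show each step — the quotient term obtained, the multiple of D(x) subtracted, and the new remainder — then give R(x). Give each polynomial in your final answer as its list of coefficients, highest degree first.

Step 1: lead(2x⁷ + 16x⁶ − 23x⁵ − 48x⁴ − 28x³ − 7x² + 25x + 57) ÷ lead(D) = 2x⁷ ÷ −x² = −2x⁵. Subtract (−2x⁵)·D = 2x⁷ + 16x⁶ − 18x⁵. Remainder: −5x⁵ − 48x⁴ − 28x³ − 7x² + 25x + 57.
Step 2: lead(−5x⁵ − 48x⁴ − 28x³ − 7x² + 25x + 57) ÷ lead(D) = −5x⁵ ÷ −x² = 5x³. Subtract (5x³)·D = −5x⁵ − 40x⁴ + 45x³. Remainder: −8x⁴ − 73x³ − 7x² + 25x + 57.
Step 3: lead(−8x⁴ − 73x³ − 7x² + 25x + 57) ÷ lead(D) = −8x⁴ ÷ −x² = 8x². Subtract (8x²)·D = −8x⁴ − 64x³ + 72x². Remainder: −9x³ − 79x² + 25x + 57.
Step 4: lead(−9x³ − 79x² + 25x + 57) ÷ lead(D) = −9x³ ÷ −x² = 9x. Subtract (9x)·D = −9x³ − 72x² + 81x. Remainder: −7x² − 56x + 57.
Step 5: lead(−7x² − 56x + 57) ÷ lead(D) = −7x² ÷ −x² = 7. Subtract (7)·D = −7x² − 56x + 63. Remainder: −6.

R = [-6]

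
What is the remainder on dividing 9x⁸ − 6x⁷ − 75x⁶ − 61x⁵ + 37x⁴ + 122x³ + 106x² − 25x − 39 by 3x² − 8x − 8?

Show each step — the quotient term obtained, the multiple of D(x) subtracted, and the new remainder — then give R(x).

Step 1: lead(9x⁸ − 6x⁷ − 75x⁶ − 61x⁵ + 37x⁴ + 122x³ + 106x² − 25x − 39) ÷ lead(D) = 9x⁸ ÷ 3x² = 3x⁶. Subtract (3x⁶)·D = 9x⁸ − 24x⁷ − 24x⁶. Remainder: 18x⁷ − 51x⁶ − 61x⁵ + 37x⁴ + 122x³ + 106x² − 25x − 39.
Step 2: lead(18x⁷ − 51x⁶ − 61x⁵ + 37x⁴ + 122x³ + 106x² − 25x − 39) ÷ lead(D) = 18x⁷ ÷ 3x² = 6x⁵. Subtract (6x⁵)·D = 18x⁷ − 48x⁶ − 48x⁵. Remainder: −3x⁶ − 13x⁵ + 37x⁴ + 122x³ + 106x² − 25x − 39.
Step 3: lead(−3x⁶ − 13x⁵ + 37x⁴ + 122x³ + 106x² − 25x − 39) ÷ lead(D) = −3x⁶ ÷ 3x² = −x⁴. Subtract (−x⁴)·D = −3x⁶ + 8x⁵ + 8x⁴. Remainder: −21x⁵ + 29x⁴ + 122x³ + 106x² − 25x − 39.
Step 4: lead(−21x⁵ + 29x⁴ + 122x³ + 106x² − 25x − 39) ÷ lead(D) = −21x⁵ ÷ 3x² = −7x³. Subtract (−7x³)·D = −21x⁵ + 56x⁴ + 56x³. Remainder: −27x⁴ + 66x³ + 106x² − 25x − 39.
Step 5: lead(−27x⁴ + 66x³ + 106x² − 25x − 39) ÷ lead(D) = −27x⁴ ÷ 3x² = −9x². Subtract (−9x²)·D = −27x⁴ + 72x³ + 72x². Remainder: −6x³ + 34x² − 25x − 39.
Step 6: lead(−6x³ + 34x² − 25x − 39) ÷ lead(D) = −6x³ ÷ 3x² = −2x. Subtract (−2x)·D = −6x³ + 16x² + 16x. Remainder: 18x² − 41x − 39.
Step 7: lead(18x² − 41x − 39) ÷ lead(D) = 18x² ÷ 3x² = 6. Subtract (6)·D = 18x² − 48x − 48. Remainder: 7x + 9.

R(x) = 7x + 9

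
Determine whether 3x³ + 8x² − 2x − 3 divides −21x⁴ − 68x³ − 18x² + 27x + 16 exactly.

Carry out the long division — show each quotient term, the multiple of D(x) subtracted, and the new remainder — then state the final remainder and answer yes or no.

Step 1: lead(−21x⁴ − 68x³ − 18x² + 27x + 16) ÷ lead(D) = −21x⁴ ÷ 3x³ = −7x. Subtract (−7x)·D = −21x⁴ − 56x³ + 14x² + 21x. Remainder: −12x³ − 32x² + 6x + 16.
Step 2: lead(−12x³ − 32x² + 6x + 16) ÷ lead(D) = −12x³ ÷ 3x³ = −4. Subtract (−4)·D = −12x³ − 32x² + 8x + 12. Remainder: −2x + 4.

R(x) = −2x + 4, so D(x) is not a factor of P(x). no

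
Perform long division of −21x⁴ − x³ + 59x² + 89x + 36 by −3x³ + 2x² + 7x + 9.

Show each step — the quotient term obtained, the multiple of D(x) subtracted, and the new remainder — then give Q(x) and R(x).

Q(x) = 7x + 5; R(x) = −9x − 9

Step 1: lead(−21x⁴ − x³ + 59x² + 89x + 36) ÷ lead(D) = −21x⁴ ÷ −3x³ = 7x. Subtract (7x)·D = −21x⁴ + 14x³ + 49x² + 63x. Remainder: −15x³ + 10x² + 26x + 36.
Step 2: lead(−15x³ + 10x² + 26x + 36) ÷ lead(D) = −15x³ ÷ −3x³ = 5. Subtract (5)·D = −15x³ + 10x² + 35x + 45. Remainder: −9x − 9.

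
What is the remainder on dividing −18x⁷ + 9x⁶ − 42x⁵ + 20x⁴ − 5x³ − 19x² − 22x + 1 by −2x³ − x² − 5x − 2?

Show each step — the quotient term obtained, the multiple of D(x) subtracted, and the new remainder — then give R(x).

R(x) = −3x + 7

Step 1: lead(−18x⁷ + 9x⁶ − 42x⁵ + 20x⁴ − 5x³ − 19x² − 22x + 1) ÷ lead(D) = −18x⁷ ÷ −2x³ = 9x⁴. Subtract (9x⁴)·D = −18x⁷ − 9x⁶ − 45x⁵ − 18x⁴. Remainder: 18x⁶ + 3x⁵ + 38x⁴ − 5x³ − 19x² − 22x + 1.
Step 2: lead(18x⁶ + 3x⁵ + 38x⁴ − 5x³ − 19x² − 22x + 1) ÷ lead(D) = 18x⁶ ÷ −2x³ = −9x³. Subtract (−9x³)·D = 18x⁶ + 9x⁵ + 45x⁴ + 18x³. Remainder: −6x⁵ − 7x⁴ − 23x³ − 19x² − 22x + 1.
Step 3: lead(−6x⁵ − 7x⁴ − 23x³ − 19x² − 22x + 1) ÷ lead(D) = −6x⁵ ÷ −2x³ = 3x². Subtract (3x²)·D = −6x⁵ − 3x⁴ − 15x³ − 6x². Remainder: −4x⁴ − 8x³ − 13x² − 22x + 1.
Step 4: lead(−4x⁴ − 8x³ − 13x² − 22x + 1) ÷ lead(D) = −4x⁴ ÷ −2x³ = 2x. Subtract (2x)·D = −4x⁴ − 2x³ − 10x² − 4x. Remainder: −6x³ − 3x² − 18x + 1.
Step 5: lead(−6x³ − 3x² − 18x + 1) ÷ lead(D) = −6x³ ÷ −2x³ = 3. Subtract (3)·D = −6x³ − 3x² − 15x − 6. Remainder: −3x + 7.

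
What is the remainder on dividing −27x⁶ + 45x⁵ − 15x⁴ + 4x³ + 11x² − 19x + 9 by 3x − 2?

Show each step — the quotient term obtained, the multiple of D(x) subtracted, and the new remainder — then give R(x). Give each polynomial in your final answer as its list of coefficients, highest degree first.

Step 1: lead(−27x⁶ + 45x⁵ − 15x⁴ + 4x³ + 11x² − 19x + 9) ÷ lead(D) = −27x⁶ ÷ 3x = −9x⁵. Subtract (−9x⁵)·D = −27x⁶ + 18x⁵. Remainder: 27x⁵ − 15x⁴ + 4x³ + 11x² − 19x + 9.
Step 2: lead(27x⁵ − 15x⁴ + 4x³ + 11x² − 19x + 9) ÷ lead(D) = 27x⁵ ÷ 3x = 9x⁴. Subtract (9x⁴)·D = 27x⁵ − 18x⁴. Remainder: 3x⁴ + 4x³ + 11x² − 19x + 9.
Step 3: lead(3x⁴ + 4x³ + 11x² − 19x + 9) ÷ lead(D) = 3x⁴ ÷ 3x = x³. Subtract (x³)·D = 3x⁴ − 2x³. Remainder: 6x³ + 11x² − 19x + 9.
Step 4: lead(6x³ + 11x² − 19x + 9) ÷ lead(D) = 6x³ ÷ 3x = 2x². Subtract (2x²)·D = 6x³ − 4x². Remainder: 15x² − 19x + 9.
Step 5: lead(15x² − 19x + 9) ÷ lead(D) = 15x² ÷ 3x = 5x. Subtract (5x)·D = 15x² − 10x. Remainder: −9x + 9.
Step 6: lead(−9x + 9) ÷ lead(D) = −9x ÷ 3x = −3. Subtract (−3)·D = −9x + 6. Remainder: 3.

R = [3]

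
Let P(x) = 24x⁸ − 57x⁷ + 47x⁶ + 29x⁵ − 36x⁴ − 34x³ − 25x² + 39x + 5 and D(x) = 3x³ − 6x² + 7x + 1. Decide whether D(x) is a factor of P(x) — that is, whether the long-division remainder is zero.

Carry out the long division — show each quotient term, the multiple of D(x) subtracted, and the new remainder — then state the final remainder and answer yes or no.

Step 1: lead(24x⁸ − 57x⁷ + 47x⁶ + 29x⁵ − 36x⁴ − 34x³ − 25x² + 39x + 5) ÷ lead(D) = 24x⁸ ÷ 3x³ = 8x⁵. Subtract (8x⁵)·D = 24x⁸ − 48x⁷ + 56x⁶ + 8x⁵. Remainder: −9x⁷ − 9x⁶ + 21x⁵ − 36x⁴ − 34x³ − 25x² + 39x + 5.
Step 2: lead(−9x⁷ − 9x⁶ + 21x⁵ − 36x⁴ − 34x³ − 25x² + 39x + 5) ÷ lead(D) = −9x⁷ ÷ 3x³ = −3x⁴. Subtract (−3x⁴)·D = −9x⁷ + 18x⁶ − 21x⁵ − 3x⁴. Remainder: −27x⁶ + 42x⁵ − 33x⁴ − 34x³ − 25x² + 39x + 5.
Step 3: lead(−27x⁶ + 42x⁵ − 33x⁴ − 34x³ − 25x² + 39x + 5) ÷ lead(D) = −27x⁶ ÷ 3x³ = −9x³. Subtract (−9x³)·D = −27x⁶ + 54x⁵ − 63x⁴ − 9x³. Remainder: −12x⁵ + 30x⁴ − 25x³ − 25x² + 39x + 5.
Step 4: lead(−12x⁵ + 30x⁴ − 25x³ − 25x² + 39x + 5) ÷ lead(D) = −12x⁵ ÷ 3x³ = −4x². Subtract (−4x²)·D = −12x⁵ + 24x⁴ − 28x³ − 4x². Remainder: 6x⁴ + 3x³ − 21x² + 39x + 5.
Step 5: lead(6x⁴ + 3x³ − 21x² + 39x + 5) ÷ lead(D) = 6x⁴ ÷ 3x³ = 2x. Subtract (2x)·D = 6x⁴ − 12x³ + 14x² + 2x. Remainder: 15x³ − 35x² + 37x + 5.
Step 6: lead(15x³ − 35x² + 37x + 5) ÷ lead(D) = 15x³ ÷ 3x³ = 5. Subtract (5)·D = 15x³ − 30x² + 35x + 5. Remainder: −5x² + 2x.

R(x) = −5x² + 2x, so D(x) is not a factor of P(x). no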